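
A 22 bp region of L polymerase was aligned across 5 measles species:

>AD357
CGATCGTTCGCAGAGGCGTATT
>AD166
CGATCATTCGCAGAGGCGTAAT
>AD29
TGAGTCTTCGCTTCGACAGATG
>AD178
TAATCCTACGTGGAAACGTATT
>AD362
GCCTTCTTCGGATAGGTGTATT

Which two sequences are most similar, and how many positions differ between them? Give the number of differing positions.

Pairwise Hamming distances:
  AD357 vs AD166: 2
  AD357 vs AD29: 11
  AD357 vs AD178: 8
  AD357 vs AD362: 8
  AD166 vs AD29: 12
  AD166 vs AD178: 9
  AD166 vs AD362: 9
  AD29 vs AD178: 12
  AD29 vs AD362: 12
  AD178 vs AD362: 11
The smallest is 2, between AD357 and AD166.

2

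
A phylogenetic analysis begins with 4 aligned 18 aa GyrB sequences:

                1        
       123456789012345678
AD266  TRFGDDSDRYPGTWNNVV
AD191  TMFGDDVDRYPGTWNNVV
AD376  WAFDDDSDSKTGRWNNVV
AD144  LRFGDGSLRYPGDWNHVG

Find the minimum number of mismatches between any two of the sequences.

Pairwise Hamming distances:
  AD266 vs AD191: 2
  AD266 vs AD376: 7
  AD266 vs AD144: 6
  AD191 vs AD376: 8
  AD191 vs AD144: 8
  AD376 vs AD144: 11
The smallest is 2, between AD266 and AD191.

2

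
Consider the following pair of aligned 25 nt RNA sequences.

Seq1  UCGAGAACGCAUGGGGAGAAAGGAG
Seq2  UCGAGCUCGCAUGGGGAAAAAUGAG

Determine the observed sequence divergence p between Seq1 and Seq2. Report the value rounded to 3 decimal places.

Differing sites — 6:A/C; 7:A/U; 18:G/A; 22:G/U.
There are 4 differences over 25 sites, so p = 4/25 = 0.160.

0.160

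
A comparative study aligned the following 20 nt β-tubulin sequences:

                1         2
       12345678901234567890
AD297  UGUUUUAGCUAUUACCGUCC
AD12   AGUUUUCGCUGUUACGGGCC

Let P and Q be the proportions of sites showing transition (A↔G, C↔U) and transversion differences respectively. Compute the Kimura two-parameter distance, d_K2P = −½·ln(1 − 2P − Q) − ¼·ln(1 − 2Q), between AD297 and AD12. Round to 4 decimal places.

Mismatches occur at site 1 (U→A, transversion), site 7 (A→C, transversion), site 11 (A→G, transition), site 16 (C→G, transversion), site 18 (U→G, transversion).
Of the 5 differences, 1 transition and 4 transversions over 20 sites: P = 1/20 = 0.050000, Q = 4/20 = 0.200000.
d = −0.5·ln(0.700000) − 0.25·ln(0.600000) = −0.5·(-0.356675) − 0.25·(-0.510826) = 0.3060.

0.3060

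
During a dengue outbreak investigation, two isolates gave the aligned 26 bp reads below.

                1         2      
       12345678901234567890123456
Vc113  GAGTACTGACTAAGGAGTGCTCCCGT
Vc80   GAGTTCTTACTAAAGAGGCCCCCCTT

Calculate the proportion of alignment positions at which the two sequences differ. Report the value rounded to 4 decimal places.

Mismatches occur at site 5 (A↔T), site 8 (G↔T), site 14 (G↔A), site 18 (T↔G), site 19 (G↔C), site 21 (T↔C), site 25 (G↔T).
There are 7 differences over 26 sites, so p = 7/26 = 0.2692.

0.2692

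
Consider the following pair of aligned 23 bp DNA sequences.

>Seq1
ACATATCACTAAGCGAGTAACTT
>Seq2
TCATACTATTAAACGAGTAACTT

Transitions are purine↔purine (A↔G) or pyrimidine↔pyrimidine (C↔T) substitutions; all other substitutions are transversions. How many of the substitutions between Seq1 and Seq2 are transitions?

Mismatches occur at site 1 (A→T, transversion), site 6 (T→C, transition), site 7 (C→T, transition), site 9 (C→T, transition), site 13 (G→A, transition).
Of the 5 differences, 4 transitions and 1 transversion, so the answer is 4.

4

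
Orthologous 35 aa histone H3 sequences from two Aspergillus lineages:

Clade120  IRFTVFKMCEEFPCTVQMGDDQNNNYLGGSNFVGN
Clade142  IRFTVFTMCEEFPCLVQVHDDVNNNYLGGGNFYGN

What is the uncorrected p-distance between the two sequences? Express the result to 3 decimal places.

Mismatches occur at site 7 (K↔T), site 15 (T↔L), site 18 (M↔V), site 19 (G↔H), site 22 (Q↔V), site 30 (S↔G), site 33 (V↔Y).
There are 7 differences over 35 sites, so p = 7/35 = 0.200.

0.200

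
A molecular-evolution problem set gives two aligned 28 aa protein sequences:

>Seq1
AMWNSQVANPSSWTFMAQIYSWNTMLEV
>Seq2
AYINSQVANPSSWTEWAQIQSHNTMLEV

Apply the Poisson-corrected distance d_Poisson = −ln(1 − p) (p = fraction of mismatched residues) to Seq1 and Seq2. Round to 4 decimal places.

0.2412

Mismatches occur at site 2 (M/Y), site 3 (W/I), site 15 (F/E), site 16 (M/W), site 20 (Y/Q), site 22 (W/H).
p = 6/28 = 0.214286.
d = −ln(1 − 0.214286) = −ln(0.785714) = 0.2412.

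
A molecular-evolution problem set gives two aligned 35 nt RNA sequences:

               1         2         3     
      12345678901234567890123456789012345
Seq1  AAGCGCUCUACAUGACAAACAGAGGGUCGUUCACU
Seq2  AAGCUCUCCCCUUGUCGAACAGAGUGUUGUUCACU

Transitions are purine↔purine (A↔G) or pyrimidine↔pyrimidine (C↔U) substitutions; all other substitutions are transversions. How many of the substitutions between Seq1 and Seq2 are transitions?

The sequences differ at positions 5 (G/U, transversion), 9 (U/C, transition), 10 (A/C, transversion), 12 (A/U, transversion), 15 (A/U, transversion), 17 (A/G, transition), 25 (G/U, transversion), 28 (C/U, transition).
Of the 8 differences, 3 transitions and 5 transversions, so the answer is 3.

3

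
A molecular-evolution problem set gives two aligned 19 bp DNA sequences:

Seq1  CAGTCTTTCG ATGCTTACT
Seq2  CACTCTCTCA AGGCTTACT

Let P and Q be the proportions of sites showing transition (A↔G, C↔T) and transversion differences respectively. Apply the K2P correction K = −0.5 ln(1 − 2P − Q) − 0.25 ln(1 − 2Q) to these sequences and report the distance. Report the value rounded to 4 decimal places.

0.2488

The sequences differ at positions 3 (G/C, transversion), 7 (T/C, transition), 10 (G/A, transition), 12 (T/G, transversion).
Of the 4 differences, 2 transitions and 2 transversions over 19 sites: P = 2/19 = 0.105263, Q = 2/19 = 0.105263.
d = −0.5·ln(0.684211) − 0.25·ln(0.789474) = −0.5·(-0.379489) − 0.25·(-0.236388) = 0.2488.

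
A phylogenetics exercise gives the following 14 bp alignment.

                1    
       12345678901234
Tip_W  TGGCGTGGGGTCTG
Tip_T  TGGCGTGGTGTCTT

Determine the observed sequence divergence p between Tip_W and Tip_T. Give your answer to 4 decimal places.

0.1429

Mismatches occur at site 9 (G→T), site 14 (G→T).
There are 2 differences over 14 sites, so p = 2/14 = 0.1429.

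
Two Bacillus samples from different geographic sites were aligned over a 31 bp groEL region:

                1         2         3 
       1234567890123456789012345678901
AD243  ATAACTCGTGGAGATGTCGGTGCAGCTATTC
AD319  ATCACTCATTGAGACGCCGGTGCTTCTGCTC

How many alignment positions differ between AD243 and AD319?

9

Mismatches occur at site 3 (A/C), site 8 (G/A), site 10 (G/T), site 15 (T/C), site 17 (T/C), site 24 (A/T), site 25 (G/T), site 28 (A/G), site 29 (T/C).
That gives 9 mismatches out of 31 aligned sites, so the Hamming distance is 9.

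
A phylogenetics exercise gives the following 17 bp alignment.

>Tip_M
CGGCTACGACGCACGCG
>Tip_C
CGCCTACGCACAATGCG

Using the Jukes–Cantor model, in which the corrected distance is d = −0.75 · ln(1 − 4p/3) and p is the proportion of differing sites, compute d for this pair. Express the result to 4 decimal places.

Mismatches occur at site 3 (G→C), site 9 (A→C), site 10 (C→A), site 11 (G→C), site 12 (C→A), site 14 (C→T).
p = 6/17 = 0.352941.
d = −0.75 · ln(1 − (4/3)·0.352941) = −0.75 · ln(0.529412) = −0.75 · (-0.635988) = 0.4770.

0.4770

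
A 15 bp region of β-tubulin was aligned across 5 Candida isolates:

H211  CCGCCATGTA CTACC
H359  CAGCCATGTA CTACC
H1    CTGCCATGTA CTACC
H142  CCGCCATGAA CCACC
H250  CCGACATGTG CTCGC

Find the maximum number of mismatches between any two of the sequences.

6

Pairwise Hamming distances:
  H211 vs H359: 1
  H211 vs H1: 1
  H211 vs H142: 2
  H211 vs H250: 4
  H359 vs H1: 1
  H359 vs H142: 3
  H359 vs H250: 5
  H1 vs H142: 3
  H1 vs H250: 5
  H142 vs H250: 6
The largest is 6, between H142 and H250.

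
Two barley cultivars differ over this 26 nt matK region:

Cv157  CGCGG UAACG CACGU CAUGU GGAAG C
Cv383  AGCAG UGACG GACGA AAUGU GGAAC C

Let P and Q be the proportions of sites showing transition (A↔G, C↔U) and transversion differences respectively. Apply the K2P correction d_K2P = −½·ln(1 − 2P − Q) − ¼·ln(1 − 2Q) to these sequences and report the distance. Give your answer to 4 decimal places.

0.3338

Differing sites — 1:C/A (Tv); 4:G/A (Ti); 7:A/G (Ti); 11:C/G (Tv); 15:U/A (Tv); 16:C/A (Tv); 25:G/C (Tv).
Of the 7 differences, 2 transitions and 5 transversions over 26 sites: P = 2/26 = 0.076923, Q = 5/26 = 0.192308.
d = −0.5·ln(0.653846) − 0.25·ln(0.615384) = −0.5·(-0.424883) − 0.25·(-0.485509) = 0.3338.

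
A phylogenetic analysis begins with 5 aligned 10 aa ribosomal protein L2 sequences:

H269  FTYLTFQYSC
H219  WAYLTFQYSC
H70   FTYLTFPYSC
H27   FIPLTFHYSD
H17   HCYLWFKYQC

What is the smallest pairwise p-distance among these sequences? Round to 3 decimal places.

0.100

Pairwise Hamming distances:
  H269 vs H219: 2
  H269 vs H70: 1
  H269 vs H27: 4
  H269 vs H17: 5
  H219 vs H70: 3
  H219 vs H27: 5
  H219 vs H17: 5
  H70 vs H27: 4
  H70 vs H17: 5
  H27 vs H17: 7
The smallest is 1 mismatch, between H269 and H70; p = 1/10 = 0.100.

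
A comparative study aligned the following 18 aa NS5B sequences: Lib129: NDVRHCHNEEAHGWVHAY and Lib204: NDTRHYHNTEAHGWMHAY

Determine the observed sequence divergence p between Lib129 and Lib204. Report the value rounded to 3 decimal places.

0.222

The sequences differ at positions 3 (V/T), 6 (C/Y), 9 (E/T), 15 (V/M).
There are 4 differences over 18 sites, so p = 4/18 = 0.222.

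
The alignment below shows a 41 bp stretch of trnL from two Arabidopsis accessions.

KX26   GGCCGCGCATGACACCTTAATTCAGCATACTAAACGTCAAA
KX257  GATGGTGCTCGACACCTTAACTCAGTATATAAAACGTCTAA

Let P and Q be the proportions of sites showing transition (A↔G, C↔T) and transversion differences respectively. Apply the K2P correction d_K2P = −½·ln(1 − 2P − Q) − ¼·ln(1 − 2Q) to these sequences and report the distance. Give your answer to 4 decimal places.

The sequences differ at positions 2 (G/A, transition), 3 (C/T, transition), 4 (C/G, transversion), 6 (C/T, transition), 9 (A/T, transversion), 10 (T/C, transition), 21 (T/C, transition), 26 (C/T, transition), 30 (C/T, transition), 31 (T/A, transversion), 39 (A/T, transversion).
Of the 11 differences, 7 transitions and 4 transversions over 41 sites: P = 7/41 = 0.170732, Q = 4/41 = 0.097561.
d = −0.5·ln(0.560975) − 0.25·ln(0.804878) = −0.5·(-0.578079) − 0.25·(-0.217065) = 0.3433.

0.3433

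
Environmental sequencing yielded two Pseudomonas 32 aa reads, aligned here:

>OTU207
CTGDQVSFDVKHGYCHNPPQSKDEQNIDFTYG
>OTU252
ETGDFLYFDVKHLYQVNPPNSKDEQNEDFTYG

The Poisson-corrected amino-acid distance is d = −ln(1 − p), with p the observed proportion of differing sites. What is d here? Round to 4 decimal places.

0.3302

Differing sites — 1:C/E; 5:Q/F; 6:V/L; 7:S/Y; 13:G/L; 15:C/Q; 16:H/V; 20:Q/N; 27:I/E.
p = 9/32 = 0.281250.
d = −ln(1 − 0.281250) = −ln(0.718750) = 0.3302.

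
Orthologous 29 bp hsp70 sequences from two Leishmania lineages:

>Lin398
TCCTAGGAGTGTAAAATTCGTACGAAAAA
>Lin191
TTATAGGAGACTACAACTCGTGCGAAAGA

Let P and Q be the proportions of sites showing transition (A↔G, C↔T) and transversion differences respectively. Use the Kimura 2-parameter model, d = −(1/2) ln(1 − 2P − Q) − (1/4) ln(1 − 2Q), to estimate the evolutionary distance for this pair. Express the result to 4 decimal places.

Differing sites — 2:C/T (Ti); 3:C/A (Tv); 10:T/A (Tv); 11:G/C (Tv); 14:A/C (Tv); 17:T/C (Ti); 22:A/G (Ti); 28:A/G (Ti).
Of the 8 differences, 4 transitions and 4 transversions over 29 sites: P = 4/29 = 0.137931, Q = 4/29 = 0.137931.
d = −0.5·ln(0.586207) − 0.25·ln(0.724138) = −0.5·(-0.534082) − 0.25·(-0.322773) = 0.3477.

0.3477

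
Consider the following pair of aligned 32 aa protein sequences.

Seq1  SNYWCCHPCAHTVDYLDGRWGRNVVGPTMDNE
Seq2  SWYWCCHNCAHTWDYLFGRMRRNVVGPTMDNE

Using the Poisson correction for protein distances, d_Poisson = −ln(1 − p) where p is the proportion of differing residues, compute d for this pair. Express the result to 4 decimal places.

0.2076

Differing sites — 2:N/W; 8:P/N; 13:V/W; 17:D/F; 20:W/M; 21:G/R.
p = 6/32 = 0.187500.
d = −ln(1 − 0.187500) = −ln(0.812500) = 0.2076.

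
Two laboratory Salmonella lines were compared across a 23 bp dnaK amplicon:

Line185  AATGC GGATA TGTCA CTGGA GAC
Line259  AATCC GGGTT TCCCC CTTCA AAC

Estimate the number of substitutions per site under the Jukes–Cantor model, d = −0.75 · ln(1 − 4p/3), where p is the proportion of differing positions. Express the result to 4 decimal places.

Mismatches occur at site 4 (G/C), site 8 (A/G), site 10 (A/T), site 12 (G/C), site 13 (T/C), site 15 (A/C), site 18 (G/T), site 19 (G/C), site 21 (G/A).
p = 9/23 = 0.391304.
d = −0.75 · ln(1 − (4/3)·0.391304) = −0.75 · ln(0.478261) = −0.75 · (-0.737599) = 0.5532.

0.5532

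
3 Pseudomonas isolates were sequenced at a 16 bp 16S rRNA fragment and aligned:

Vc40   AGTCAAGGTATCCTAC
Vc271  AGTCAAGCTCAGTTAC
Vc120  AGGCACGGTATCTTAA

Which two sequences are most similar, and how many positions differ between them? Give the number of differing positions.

4

Pairwise Hamming distances:
  Vc40 vs Vc271: 5
  Vc40 vs Vc120: 4
  Vc271 vs Vc120: 7
The smallest is 4, between Vc40 and Vc120.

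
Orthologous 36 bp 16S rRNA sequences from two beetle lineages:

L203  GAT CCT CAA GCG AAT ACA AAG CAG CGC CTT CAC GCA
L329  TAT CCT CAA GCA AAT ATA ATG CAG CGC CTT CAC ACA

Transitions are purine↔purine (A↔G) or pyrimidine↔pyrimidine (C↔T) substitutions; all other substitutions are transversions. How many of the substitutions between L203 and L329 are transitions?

Mismatches occur at site 1 (G/T, transversion), site 12 (G/A, transition), site 17 (C/T, transition), site 20 (A/T, transversion), site 34 (G/A, transition).
Of the 5 differences, 3 transitions and 2 transversions, so the answer is 3.

3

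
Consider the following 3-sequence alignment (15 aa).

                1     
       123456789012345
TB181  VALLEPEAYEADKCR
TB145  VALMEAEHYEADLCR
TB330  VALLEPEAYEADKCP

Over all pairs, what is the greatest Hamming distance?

Pairwise Hamming distances:
  TB181 vs TB145: 4
  TB181 vs TB330: 1
  TB145 vs TB330: 5
The largest is 5, between TB145 and TB330.

5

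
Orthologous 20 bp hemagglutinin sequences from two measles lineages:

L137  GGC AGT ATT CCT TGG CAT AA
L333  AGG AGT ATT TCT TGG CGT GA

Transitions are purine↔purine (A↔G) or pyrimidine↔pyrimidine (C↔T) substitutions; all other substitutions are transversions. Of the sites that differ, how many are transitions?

4

Differing sites — 1:G/A (Ti); 3:C/G (Tv); 10:C/T (Ti); 17:A/G (Ti); 19:A/G (Ti).
Of the 5 differences, 4 transitions and 1 transversion, so the answer is 4.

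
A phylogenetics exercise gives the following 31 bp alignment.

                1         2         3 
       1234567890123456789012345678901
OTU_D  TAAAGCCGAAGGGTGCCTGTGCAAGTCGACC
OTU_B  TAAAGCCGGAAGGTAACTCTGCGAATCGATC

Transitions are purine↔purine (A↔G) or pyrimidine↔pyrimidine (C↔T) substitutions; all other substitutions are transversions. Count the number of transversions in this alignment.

Mismatches occur at site 9 (A/G, transition), site 11 (G/A, transition), site 15 (G/A, transition), site 16 (C/A, transversion), site 19 (G/C, transversion), site 23 (A/G, transition), site 25 (G/A, transition), site 30 (C/T, transition).
Of the 8 differences, 6 transitions and 2 transversions, so the answer is 2.

2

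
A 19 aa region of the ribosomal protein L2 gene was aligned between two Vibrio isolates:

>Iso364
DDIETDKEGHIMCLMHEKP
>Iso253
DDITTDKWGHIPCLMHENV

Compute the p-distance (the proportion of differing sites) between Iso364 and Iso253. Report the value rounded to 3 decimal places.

0.263

Differing sites — 4:E/T; 8:E/W; 12:M/P; 18:K/N; 19:P/V.
There are 5 differences over 19 sites, so p = 5/19 = 0.263.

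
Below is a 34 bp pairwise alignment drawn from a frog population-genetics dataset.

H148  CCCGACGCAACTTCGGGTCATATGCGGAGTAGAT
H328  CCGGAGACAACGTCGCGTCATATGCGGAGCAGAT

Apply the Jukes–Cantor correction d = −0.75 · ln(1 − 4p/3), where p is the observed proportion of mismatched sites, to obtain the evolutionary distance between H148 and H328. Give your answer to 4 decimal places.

Differing sites — 3:C/G; 6:C/G; 7:G/A; 12:T/G; 16:G/C; 30:T/C.
p = 6/34 = 0.176471.
d = −0.75 · ln(1 − (4/3)·0.176471) = −0.75 · ln(0.764705) = −0.75 · (-0.268265) = 0.2012.

0.2012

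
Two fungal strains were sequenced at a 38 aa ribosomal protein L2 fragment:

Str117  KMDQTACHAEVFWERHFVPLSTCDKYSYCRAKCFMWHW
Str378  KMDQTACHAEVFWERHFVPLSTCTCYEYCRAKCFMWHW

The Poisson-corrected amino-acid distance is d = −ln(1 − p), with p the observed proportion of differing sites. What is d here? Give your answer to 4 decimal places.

Mismatches occur at site 24 (D→T), site 25 (K→C), site 27 (S→E).
p = 3/38 = 0.078947.
d = −ln(1 − 0.078947) = −ln(0.921053) = 0.0822.

0.0822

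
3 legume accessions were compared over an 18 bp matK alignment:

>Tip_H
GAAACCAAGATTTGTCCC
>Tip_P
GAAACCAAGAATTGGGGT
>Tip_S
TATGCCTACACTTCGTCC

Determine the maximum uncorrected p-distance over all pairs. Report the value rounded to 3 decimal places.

0.556

Pairwise Hamming distances:
  Tip_H vs Tip_P: 5
  Tip_H vs Tip_S: 9
  Tip_P vs Tip_S: 10
The largest is 10 mismatches, between Tip_P and Tip_S; p = 10/18 = 0.556.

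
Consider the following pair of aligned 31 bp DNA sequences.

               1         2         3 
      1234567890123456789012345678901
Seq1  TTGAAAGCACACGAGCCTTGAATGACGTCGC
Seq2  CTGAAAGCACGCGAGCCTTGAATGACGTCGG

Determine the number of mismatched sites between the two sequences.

3

Mismatches occur at site 1 (T/C), site 11 (A/G), site 31 (C/G).
That gives 3 mismatches out of 31 aligned sites, so the Hamming distance is 3.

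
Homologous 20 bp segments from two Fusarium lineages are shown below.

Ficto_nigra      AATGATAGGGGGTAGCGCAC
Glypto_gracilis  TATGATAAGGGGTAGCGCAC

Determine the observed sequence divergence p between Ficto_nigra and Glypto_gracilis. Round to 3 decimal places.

0.100

Differing sites — 1:A/T; 8:G/A.
There are 2 differences over 20 sites, so p = 2/20 = 0.100.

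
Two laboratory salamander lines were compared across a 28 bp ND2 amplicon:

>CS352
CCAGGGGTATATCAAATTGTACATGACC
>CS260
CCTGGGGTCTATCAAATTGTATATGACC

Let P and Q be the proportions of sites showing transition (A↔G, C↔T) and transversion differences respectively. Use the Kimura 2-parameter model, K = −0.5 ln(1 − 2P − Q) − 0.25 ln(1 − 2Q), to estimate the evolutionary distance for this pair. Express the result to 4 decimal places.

Mismatches occur at site 3 (A/T, transversion), site 9 (A/C, transversion), site 22 (C/T, transition).
Of the 3 differences, 1 transition and 2 transversions over 28 sites: P = 1/28 = 0.035714, Q = 2/28 = 0.071429.
d = −0.5·ln(0.857143) − 0.25·ln(0.857142) = −0.5·(-0.154151) − 0.25·(-0.154152) = 0.1156.

0.1156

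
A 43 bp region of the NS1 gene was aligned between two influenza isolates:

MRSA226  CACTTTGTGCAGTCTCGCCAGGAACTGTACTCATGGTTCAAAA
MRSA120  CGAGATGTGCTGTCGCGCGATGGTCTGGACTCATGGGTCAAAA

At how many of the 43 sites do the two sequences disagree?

Differing sites — 2:A/G; 3:C/A; 4:T/G; 5:T/A; 11:A/T; 15:T/G; 19:C/G; 21:G/T; 23:A/G; 24:A/T; 28:T/G; 37:T/G.
That gives 12 mismatches out of 43 aligned sites, so the Hamming distance is 12.

12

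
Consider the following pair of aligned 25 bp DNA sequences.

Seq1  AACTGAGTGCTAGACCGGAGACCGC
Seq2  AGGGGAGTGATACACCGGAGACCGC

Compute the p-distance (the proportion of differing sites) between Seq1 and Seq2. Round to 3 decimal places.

0.200

Differing sites — 2:A/G; 3:C/G; 4:T/G; 10:C/A; 13:G/C.
There are 5 differences over 25 sites, so p = 5/25 = 0.200.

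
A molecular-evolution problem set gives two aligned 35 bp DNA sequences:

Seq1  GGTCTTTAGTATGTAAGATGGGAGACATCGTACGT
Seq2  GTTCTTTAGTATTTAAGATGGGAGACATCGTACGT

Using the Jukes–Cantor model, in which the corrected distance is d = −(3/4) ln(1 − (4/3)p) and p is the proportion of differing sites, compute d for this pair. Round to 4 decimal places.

0.0594

Differing sites — 2:G/T; 13:G/T.
p = 2/35 = 0.057143.
d = −0.75 · ln(1 − (4/3)·0.057143) = −0.75 · ln(0.923809) = −0.75 · (-0.079250) = 0.0594.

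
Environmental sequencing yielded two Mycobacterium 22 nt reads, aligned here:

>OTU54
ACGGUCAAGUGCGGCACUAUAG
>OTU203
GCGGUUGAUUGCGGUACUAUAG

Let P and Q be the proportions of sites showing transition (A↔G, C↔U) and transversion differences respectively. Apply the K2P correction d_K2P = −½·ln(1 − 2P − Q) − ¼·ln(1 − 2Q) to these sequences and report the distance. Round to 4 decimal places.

0.2869

The sequences differ at positions 1 (A/G, transition), 6 (C/U, transition), 7 (A/G, transition), 9 (G/U, transversion), 15 (C/U, transition).
Of the 5 differences, 4 transitions and 1 transversion over 22 sites: P = 4/22 = 0.181818, Q = 1/22 = 0.045455.
d = −0.5·ln(0.590909) − 0.25·ln(0.909090) = −0.5·(-0.526093) − 0.25·(-0.095311) = 0.2869.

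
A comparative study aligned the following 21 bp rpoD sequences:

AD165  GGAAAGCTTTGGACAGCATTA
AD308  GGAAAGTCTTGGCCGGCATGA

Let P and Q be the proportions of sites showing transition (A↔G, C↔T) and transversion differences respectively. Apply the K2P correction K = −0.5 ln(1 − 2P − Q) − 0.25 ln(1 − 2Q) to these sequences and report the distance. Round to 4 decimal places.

0.2926

Mismatches occur at site 7 (C/T, transition), site 8 (T/C, transition), site 13 (A/C, transversion), site 15 (A/G, transition), site 20 (T/G, transversion).
Of the 5 differences, 3 transitions and 2 transversions over 21 sites: P = 3/21 = 0.142857, Q = 2/21 = 0.095238.
d = −0.5·ln(0.619048) − 0.25·ln(0.809524) = −0.5·(-0.479572) − 0.25·(-0.211309) = 0.2926.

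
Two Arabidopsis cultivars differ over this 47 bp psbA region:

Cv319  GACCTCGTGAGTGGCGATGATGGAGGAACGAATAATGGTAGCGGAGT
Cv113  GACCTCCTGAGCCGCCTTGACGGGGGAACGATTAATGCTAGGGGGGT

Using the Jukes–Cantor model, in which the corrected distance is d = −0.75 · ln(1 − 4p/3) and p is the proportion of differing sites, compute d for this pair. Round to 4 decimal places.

Mismatches occur at site 7 (G↔C), site 12 (T↔C), site 13 (G↔C), site 16 (G↔C), site 17 (A↔T), site 21 (T↔C), site 24 (A↔G), site 32 (A↔T), site 38 (G↔C), site 42 (C↔G), site 45 (A↔G).
p = 11/47 = 0.234043.
d = −0.75 · ln(1 − (4/3)·0.234043) = −0.75 · ln(0.687943) = −0.75 · (-0.374049) = 0.2805.

0.2805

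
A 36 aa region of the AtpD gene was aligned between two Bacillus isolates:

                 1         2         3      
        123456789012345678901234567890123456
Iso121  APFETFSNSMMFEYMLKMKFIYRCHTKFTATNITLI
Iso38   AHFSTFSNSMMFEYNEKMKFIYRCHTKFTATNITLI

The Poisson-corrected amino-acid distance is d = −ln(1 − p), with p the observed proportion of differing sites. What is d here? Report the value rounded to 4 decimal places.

The sequences differ at positions 2 (P/H), 4 (E/S), 15 (M/N), 16 (L/E).
p = 4/36 = 0.111111.
d = −ln(1 − 0.111111) = −ln(0.888889) = 0.1178.

0.1178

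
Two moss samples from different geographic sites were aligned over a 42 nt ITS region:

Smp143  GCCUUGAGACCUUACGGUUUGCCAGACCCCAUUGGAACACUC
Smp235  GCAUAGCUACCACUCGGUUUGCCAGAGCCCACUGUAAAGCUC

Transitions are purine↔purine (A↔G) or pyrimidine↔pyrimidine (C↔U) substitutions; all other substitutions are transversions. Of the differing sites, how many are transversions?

9

Differing sites — 3:C/A (Tv); 5:U/A (Tv); 7:A/C (Tv); 8:G/U (Tv); 12:U/A (Tv); 13:U/C (Ti); 14:A/U (Tv); 27:C/G (Tv); 32:U/C (Ti); 35:G/U (Tv); 38:C/A (Tv); 39:A/G (Ti).
Of the 12 differences, 3 transitions and 9 transversions, so the answer is 9.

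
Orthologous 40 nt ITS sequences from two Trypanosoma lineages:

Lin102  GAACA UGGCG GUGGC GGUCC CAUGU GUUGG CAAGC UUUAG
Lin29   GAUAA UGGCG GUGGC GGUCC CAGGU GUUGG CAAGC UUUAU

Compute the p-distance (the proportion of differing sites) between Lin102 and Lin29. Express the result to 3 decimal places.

0.100

Mismatches occur at site 3 (A↔U), site 4 (C↔A), site 23 (U↔G), site 40 (G↔U).
There are 4 differences over 40 sites, so p = 4/40 = 0.100.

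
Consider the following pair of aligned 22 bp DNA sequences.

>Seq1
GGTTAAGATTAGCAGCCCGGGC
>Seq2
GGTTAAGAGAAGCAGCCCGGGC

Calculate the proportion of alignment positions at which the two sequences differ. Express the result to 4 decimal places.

Differing sites — 9:T/G; 10:T/A.
There are 2 differences over 22 sites, so p = 2/22 = 0.0909.

0.0909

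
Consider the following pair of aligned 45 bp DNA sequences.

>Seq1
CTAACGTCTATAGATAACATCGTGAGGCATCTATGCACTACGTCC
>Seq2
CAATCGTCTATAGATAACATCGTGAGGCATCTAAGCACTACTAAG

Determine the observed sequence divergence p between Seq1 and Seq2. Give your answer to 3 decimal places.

0.156

Mismatches occur at site 2 (T/A), site 4 (A/T), site 34 (T/A), site 42 (G/T), site 43 (T/A), site 44 (C/A), site 45 (C/G).
There are 7 differences over 45 sites, so p = 7/45 = 0.156.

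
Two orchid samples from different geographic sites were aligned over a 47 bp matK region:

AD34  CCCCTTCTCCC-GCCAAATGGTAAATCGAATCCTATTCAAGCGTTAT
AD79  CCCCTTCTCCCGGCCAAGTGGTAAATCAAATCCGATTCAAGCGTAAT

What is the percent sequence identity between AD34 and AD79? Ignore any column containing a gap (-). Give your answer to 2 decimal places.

91.30%

Excluding the 1 gap column leaves 46 comparable sites.
Mismatches occur at site 18 (A→G), site 28 (G→A), site 34 (T→G), site 45 (T→A).
42 of the 46 comparable sites match, so the percent identity is 42/46 × 100 = 91.30%.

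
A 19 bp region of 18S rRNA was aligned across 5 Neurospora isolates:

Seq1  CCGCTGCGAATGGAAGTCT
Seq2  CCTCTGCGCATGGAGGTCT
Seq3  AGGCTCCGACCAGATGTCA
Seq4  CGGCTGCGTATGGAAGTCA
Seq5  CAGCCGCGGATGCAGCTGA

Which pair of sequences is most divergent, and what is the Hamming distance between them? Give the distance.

12

Pairwise Hamming distances:
  Seq1 vs Seq2: 3
  Seq1 vs Seq3: 8
  Seq1 vs Seq4: 3
  Seq1 vs Seq5: 8
  Seq2 vs Seq3: 10
  Seq2 vs Seq4: 5
  Seq2 vs Seq5: 8
  Seq3 vs Seq4: 7
  Seq3 vs Seq5: 12
  Seq4 vs Seq5: 7
The largest is 12, between Seq3 and Seq5.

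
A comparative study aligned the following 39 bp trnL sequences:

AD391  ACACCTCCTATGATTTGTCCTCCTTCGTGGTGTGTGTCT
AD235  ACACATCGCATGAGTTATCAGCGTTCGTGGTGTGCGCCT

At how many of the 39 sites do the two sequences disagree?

Mismatches occur at site 5 (C→A), site 8 (C→G), site 9 (T→C), site 14 (T→G), site 17 (G→A), site 20 (C→A), site 21 (T→G), site 23 (C→G), site 35 (T→C), site 37 (T→C).
That gives 10 mismatches out of 39 aligned sites, so the Hamming distance is 10.

10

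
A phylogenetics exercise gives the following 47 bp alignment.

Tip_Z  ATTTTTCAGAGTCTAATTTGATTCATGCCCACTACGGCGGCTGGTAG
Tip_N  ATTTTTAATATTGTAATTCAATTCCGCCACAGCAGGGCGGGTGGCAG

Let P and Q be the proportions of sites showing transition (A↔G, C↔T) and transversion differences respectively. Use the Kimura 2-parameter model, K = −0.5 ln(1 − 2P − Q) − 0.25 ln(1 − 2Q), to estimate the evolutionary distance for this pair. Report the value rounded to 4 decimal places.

The sequences differ at positions 7 (C/A, transversion), 9 (G/T, transversion), 11 (G/T, transversion), 13 (C/G, transversion), 19 (T/C, transition), 20 (G/A, transition), 25 (A/C, transversion), 26 (T/G, transversion), 27 (G/C, transversion), 29 (C/A, transversion), 32 (C/G, transversion), 33 (T/C, transition), 35 (C/G, transversion), 41 (C/G, transversion), 45 (T/C, transition).
Of the 15 differences, 4 transitions and 11 transversions over 47 sites: P = 4/47 = 0.085106, Q = 11/47 = 0.234043.
d = −0.5·ln(0.595745) − 0.25·ln(0.531914) = −0.5·(-0.517943) − 0.25·(-0.631273) = 0.4168.

0.4168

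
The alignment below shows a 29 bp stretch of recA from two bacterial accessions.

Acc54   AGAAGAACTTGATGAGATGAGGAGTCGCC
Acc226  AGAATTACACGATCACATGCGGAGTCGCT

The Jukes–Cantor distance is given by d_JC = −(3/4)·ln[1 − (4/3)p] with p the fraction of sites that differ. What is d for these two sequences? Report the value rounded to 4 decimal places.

0.3439

Mismatches occur at site 5 (G→T), site 6 (A→T), site 9 (T→A), site 10 (T→C), site 14 (G→C), site 16 (G→C), site 20 (A→C), site 29 (C→T).
p = 8/29 = 0.275862.
d = −0.75 · ln(1 − (4/3)·0.275862) = −0.75 · ln(0.632184) = −0.75 · (-0.458575) = 0.3439.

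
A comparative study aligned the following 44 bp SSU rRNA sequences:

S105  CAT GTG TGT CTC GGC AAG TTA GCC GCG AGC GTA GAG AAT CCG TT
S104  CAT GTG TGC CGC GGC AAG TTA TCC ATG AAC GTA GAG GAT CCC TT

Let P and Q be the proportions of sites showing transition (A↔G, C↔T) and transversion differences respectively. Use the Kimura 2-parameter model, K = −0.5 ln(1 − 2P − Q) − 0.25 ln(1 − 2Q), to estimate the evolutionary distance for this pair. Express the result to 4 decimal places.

0.2118

Differing sites — 9:T/C (Ti); 11:T/G (Tv); 22:G/T (Tv); 25:G/A (Ti); 26:C/T (Ti); 29:G/A (Ti); 37:A/G (Ti); 42:G/C (Tv).
Of the 8 differences, 5 transitions and 3 transversions over 44 sites: P = 5/44 = 0.113636, Q = 3/44 = 0.068182.
d = −0.5·ln(0.704546) − 0.25·ln(0.863636) = −0.5·(-0.350202) − 0.25·(-0.146604) = 0.2118.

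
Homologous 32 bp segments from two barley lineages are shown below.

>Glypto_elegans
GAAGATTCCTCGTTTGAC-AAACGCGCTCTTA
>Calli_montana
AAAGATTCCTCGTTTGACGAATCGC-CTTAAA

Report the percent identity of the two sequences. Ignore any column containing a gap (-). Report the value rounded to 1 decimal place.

Excluding the 2 gap columns leaves 30 comparable sites.
The sequences differ at positions 1 (G/A), 22 (A/T), 29 (C/T), 30 (T/A), 31 (T/A).
25 of the 30 comparable sites match, so the percent identity is 25/30 × 100 = 83.3%.

83.3%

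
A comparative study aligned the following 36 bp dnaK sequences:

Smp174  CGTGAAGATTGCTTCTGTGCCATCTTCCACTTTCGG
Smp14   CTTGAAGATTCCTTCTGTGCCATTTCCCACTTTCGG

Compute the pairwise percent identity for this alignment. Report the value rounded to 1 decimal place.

Mismatches occur at site 2 (G/T), site 11 (G/C), site 24 (C/T), site 26 (T/C).
32 of the 36 sites match, so the percent identity is 32/36 × 100 = 88.9%.

88.9%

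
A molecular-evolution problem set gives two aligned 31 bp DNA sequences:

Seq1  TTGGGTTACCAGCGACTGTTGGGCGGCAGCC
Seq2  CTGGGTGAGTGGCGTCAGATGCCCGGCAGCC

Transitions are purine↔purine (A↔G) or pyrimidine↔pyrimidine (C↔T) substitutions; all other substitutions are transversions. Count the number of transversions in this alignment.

7

Mismatches occur at site 1 (T↔C, transition), site 7 (T↔G, transversion), site 9 (C↔G, transversion), site 10 (C↔T, transition), site 11 (A↔G, transition), site 15 (A↔T, transversion), site 17 (T↔A, transversion), site 19 (T↔A, transversion), site 22 (G↔C, transversion), site 23 (G↔C, transversion).
Of the 10 differences, 3 transitions and 7 transversions, so the answer is 7.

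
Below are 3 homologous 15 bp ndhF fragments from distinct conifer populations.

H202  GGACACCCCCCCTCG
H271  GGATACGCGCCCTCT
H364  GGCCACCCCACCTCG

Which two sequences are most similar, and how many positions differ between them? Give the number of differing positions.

Pairwise Hamming distances:
  H202 vs H271: 4
  H202 vs H364: 2
  H271 vs H364: 6
The smallest is 2, between H202 and H364.

2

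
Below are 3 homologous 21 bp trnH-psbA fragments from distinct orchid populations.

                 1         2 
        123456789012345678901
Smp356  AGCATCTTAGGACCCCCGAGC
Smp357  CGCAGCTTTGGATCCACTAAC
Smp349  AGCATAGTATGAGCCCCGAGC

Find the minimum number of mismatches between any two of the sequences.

Pairwise Hamming distances:
  Smp356 vs Smp357: 7
  Smp356 vs Smp349: 4
  Smp357 vs Smp349: 10
The smallest is 4, between Smp356 and Smp349.

4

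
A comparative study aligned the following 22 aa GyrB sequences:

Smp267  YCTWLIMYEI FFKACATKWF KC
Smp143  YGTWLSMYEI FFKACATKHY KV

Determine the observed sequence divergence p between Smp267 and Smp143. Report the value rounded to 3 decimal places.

0.227

Mismatches occur at site 2 (C/G), site 6 (I/S), site 19 (W/H), site 20 (F/Y), site 22 (C/V).
There are 5 differences over 22 sites, so p = 5/22 = 0.227.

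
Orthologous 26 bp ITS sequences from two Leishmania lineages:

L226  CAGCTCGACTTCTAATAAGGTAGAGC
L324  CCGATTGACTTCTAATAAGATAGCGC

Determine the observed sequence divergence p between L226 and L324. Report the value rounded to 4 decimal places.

Differing sites — 2:A/C; 4:C/A; 6:C/T; 20:G/A; 24:A/C.
There are 5 differences over 26 sites, so p = 5/26 = 0.1923.

0.1923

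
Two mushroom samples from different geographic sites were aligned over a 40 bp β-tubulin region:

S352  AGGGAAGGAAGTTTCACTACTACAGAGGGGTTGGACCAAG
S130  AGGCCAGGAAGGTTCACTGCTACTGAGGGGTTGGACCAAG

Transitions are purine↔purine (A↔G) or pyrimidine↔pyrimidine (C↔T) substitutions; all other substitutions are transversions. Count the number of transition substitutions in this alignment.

1

Differing sites — 4:G/C (Tv); 5:A/C (Tv); 12:T/G (Tv); 19:A/G (Ti); 24:A/T (Tv).
Of the 5 differences, 1 transition and 4 transversions, so the answer is 1.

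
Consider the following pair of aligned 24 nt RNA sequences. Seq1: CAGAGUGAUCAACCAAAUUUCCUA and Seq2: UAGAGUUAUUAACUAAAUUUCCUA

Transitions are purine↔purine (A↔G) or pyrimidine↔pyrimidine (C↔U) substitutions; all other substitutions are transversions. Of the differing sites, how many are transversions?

1

The sequences differ at positions 1 (C/U, transition), 7 (G/U, transversion), 10 (C/U, transition), 14 (C/U, transition).
Of the 4 differences, 3 transitions and 1 transversion, so the answer is 1.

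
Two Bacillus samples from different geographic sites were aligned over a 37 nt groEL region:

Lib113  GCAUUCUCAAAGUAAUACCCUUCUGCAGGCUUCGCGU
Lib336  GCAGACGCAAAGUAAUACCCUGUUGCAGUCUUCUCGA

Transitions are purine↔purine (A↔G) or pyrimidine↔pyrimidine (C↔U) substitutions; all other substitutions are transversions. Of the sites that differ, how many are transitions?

1

Differing sites — 4:U/G (Tv); 5:U/A (Tv); 7:U/G (Tv); 22:U/G (Tv); 23:C/U (Ti); 29:G/U (Tv); 34:G/U (Tv); 37:U/A (Tv).
Of the 8 differences, 1 transition and 7 transversions, so the answer is 1.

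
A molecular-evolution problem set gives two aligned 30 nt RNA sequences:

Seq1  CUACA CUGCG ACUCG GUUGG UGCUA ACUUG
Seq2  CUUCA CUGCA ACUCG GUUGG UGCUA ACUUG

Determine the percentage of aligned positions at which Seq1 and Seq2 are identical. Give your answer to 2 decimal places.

93.33%

Mismatches occur at site 3 (A/U), site 10 (G/A).
28 of the 30 sites match, so the percent identity is 28/30 × 100 = 93.33%.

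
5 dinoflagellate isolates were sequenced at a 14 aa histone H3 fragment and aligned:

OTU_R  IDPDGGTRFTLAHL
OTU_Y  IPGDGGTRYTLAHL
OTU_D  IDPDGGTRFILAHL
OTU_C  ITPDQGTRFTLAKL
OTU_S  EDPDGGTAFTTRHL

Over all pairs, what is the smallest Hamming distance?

1

Pairwise Hamming distances:
  OTU_R vs OTU_Y: 3
  OTU_R vs OTU_D: 1
  OTU_R vs OTU_C: 3
  OTU_R vs OTU_S: 4
  OTU_Y vs OTU_D: 4
  OTU_Y vs OTU_C: 5
  OTU_Y vs OTU_S: 7
  OTU_D vs OTU_C: 4
  OTU_D vs OTU_S: 5
  OTU_C vs OTU_S: 7
The smallest is 1, between OTU_R and OTU_D.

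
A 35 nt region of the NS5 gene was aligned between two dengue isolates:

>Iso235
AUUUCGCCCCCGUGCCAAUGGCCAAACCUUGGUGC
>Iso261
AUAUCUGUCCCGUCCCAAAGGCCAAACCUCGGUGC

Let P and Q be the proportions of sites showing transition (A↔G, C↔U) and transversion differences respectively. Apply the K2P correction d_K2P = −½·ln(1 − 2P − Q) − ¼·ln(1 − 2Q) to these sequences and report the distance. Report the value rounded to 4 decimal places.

0.2327

The sequences differ at positions 3 (U/A, transversion), 6 (G/U, transversion), 7 (C/G, transversion), 8 (C/U, transition), 14 (G/C, transversion), 19 (U/A, transversion), 30 (U/C, transition).
Of the 7 differences, 2 transitions and 5 transversions over 35 sites: P = 2/35 = 0.057143, Q = 5/35 = 0.142857.
d = −0.5·ln(0.742857) − 0.25·ln(0.714286) = −0.5·(-0.297252) − 0.25·(-0.336472) = 0.2327.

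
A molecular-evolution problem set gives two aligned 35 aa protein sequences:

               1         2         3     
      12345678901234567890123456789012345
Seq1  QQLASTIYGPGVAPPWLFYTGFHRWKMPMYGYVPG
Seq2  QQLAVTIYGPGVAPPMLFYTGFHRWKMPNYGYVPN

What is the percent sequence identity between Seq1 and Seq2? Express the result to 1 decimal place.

The sequences differ at positions 5 (S/V), 16 (W/M), 29 (M/N), 35 (G/N).
31 of the 35 sites match, so the percent identity is 31/35 × 100 = 88.6%.

88.6%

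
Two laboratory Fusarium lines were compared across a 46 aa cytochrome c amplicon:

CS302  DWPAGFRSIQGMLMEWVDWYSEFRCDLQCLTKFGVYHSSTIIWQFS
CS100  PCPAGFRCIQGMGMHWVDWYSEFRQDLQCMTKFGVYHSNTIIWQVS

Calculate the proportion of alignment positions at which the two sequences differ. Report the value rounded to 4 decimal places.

The sequences differ at positions 1 (D/P), 2 (W/C), 8 (S/C), 13 (L/G), 15 (E/H), 25 (C/Q), 30 (L/M), 39 (S/N), 45 (F/V).
There are 9 differences over 46 sites, so p = 9/46 = 0.1957.

0.1957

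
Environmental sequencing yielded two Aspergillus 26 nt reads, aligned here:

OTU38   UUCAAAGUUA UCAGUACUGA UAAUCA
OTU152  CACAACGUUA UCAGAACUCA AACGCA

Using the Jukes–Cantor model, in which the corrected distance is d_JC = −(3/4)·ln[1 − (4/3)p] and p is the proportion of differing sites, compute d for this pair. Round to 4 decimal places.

The sequences differ at positions 1 (U/C), 2 (U/A), 6 (A/C), 15 (U/A), 19 (G/C), 21 (U/A), 23 (A/C), 24 (U/G).
p = 8/26 = 0.307692.
d = −0.75 · ln(1 − (4/3)·0.307692) = −0.75 · ln(0.589744) = −0.75 · (-0.528067) = 0.3961.

0.3961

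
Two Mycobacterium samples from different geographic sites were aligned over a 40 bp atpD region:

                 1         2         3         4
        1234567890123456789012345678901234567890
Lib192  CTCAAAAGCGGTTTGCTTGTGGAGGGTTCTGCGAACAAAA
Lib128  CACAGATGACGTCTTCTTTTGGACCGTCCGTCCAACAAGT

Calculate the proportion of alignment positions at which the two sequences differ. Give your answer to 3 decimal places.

0.400

The sequences differ at positions 2 (T/A), 5 (A/G), 7 (A/T), 9 (C/A), 10 (G/C), 13 (T/C), 15 (G/T), 19 (G/T), 24 (G/C), 25 (G/C), 28 (T/C), 30 (T/G), 31 (G/T), 33 (G/C), 39 (A/G), 40 (A/T).
There are 16 differences over 40 sites, so p = 16/40 = 0.400.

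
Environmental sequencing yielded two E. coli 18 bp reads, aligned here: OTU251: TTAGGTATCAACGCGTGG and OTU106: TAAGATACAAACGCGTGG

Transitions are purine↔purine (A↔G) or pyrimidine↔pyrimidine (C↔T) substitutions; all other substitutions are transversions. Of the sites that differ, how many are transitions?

2

Mismatches occur at site 2 (T/A, transversion), site 5 (G/A, transition), site 8 (T/C, transition), site 9 (C/A, transversion).
Of the 4 differences, 2 transitions and 2 transversions, so the answer is 2.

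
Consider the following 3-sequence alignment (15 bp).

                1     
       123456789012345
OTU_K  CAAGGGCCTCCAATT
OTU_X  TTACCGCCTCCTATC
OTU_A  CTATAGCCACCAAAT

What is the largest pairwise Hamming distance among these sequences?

7

Pairwise Hamming distances:
  OTU_K vs OTU_X: 6
  OTU_K vs OTU_A: 5
  OTU_X vs OTU_A: 7
The largest is 7, between OTU_X and OTU_A.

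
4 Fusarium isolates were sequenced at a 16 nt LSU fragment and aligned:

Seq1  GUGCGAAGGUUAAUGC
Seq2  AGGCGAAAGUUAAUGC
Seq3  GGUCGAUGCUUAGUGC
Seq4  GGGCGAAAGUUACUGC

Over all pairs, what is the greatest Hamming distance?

Pairwise Hamming distances:
  Seq1 vs Seq2: 3
  Seq1 vs Seq3: 5
  Seq1 vs Seq4: 3
  Seq2 vs Seq3: 6
  Seq2 vs Seq4: 2
  Seq3 vs Seq4: 5
The largest is 6, between Seq2 and Seq3.

6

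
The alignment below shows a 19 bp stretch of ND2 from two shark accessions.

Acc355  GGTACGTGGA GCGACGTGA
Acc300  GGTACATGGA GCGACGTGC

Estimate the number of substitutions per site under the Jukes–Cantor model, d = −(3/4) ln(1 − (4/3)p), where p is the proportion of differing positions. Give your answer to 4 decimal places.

The sequences differ at positions 6 (G/A), 19 (A/C).
p = 2/19 = 0.105263.
d = −0.75 · ln(1 − (4/3)·0.105263) = −0.75 · ln(0.859649) = −0.75 · (-0.151231) = 0.1134.

0.1134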